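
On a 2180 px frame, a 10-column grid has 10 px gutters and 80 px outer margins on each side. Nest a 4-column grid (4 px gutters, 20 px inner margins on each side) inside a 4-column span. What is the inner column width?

Outer content = 2180 − 2·80 = 2020 px.
Subtracting 9 gutters of 10 leaves 1930 for 10 columns, so c = 193 px.
4-column span = 4·193 + 3·10 = 802 px.
Inner content = 802 − 2·20 = 762 px.
4d + 3·4 = 762 → 4d = 750 → d = 187.5 px.

187.5 px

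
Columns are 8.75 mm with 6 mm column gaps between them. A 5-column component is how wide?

67.75 mm

5-column span = 5·8.75 + 4·6 = 67.75 mm.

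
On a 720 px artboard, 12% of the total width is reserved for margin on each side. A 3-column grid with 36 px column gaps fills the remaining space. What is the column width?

Margins: 12% × 720 = 86.4 px each, so content = 720 − 172.8 = 547.2 px.
3c + 2·36 = 547.2 → 3c = 475.2 → c = 158.4 px.

158.4 px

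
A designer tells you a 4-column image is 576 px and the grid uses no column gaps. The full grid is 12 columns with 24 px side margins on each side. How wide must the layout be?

1776 px

576 / 4 = 144 px per column.
Layout = 2·24 + 12·144 = 48 + 1728 = 1776 px.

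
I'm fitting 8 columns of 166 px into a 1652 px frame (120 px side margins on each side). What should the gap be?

12 px

Content width = 1652 − 2·120 = 1412 px.
8 columns take 8·166 = 1328 px; remaining 84 splits into 7 gaps.
g = 84 / 7 = 12 px.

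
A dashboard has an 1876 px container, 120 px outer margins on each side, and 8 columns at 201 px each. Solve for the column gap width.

Content width = 1876 − 2·120 = 1636 px.
Columns use 1608 px, leaving 28 px across 7 column gaps = 4 px each.

4 px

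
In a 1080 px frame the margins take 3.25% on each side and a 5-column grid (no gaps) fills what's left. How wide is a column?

Each margin = 3.25% of 1080 = 35.1 px; content = 1080 − 2·35.1 = 1009.8 px.
1009.8 / 5 = 201.96 px per column.

201.96 px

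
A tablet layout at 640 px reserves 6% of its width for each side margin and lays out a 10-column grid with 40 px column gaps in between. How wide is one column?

640 × (1 − 2·6%) = 640 × 88% = 563.2 px for the columns.
Subtracting 9 column gaps of 40 leaves 203.2 for 10 columns, so c = 20.32 px.

20.32 px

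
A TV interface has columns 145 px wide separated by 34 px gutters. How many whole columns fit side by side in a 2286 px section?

Each extra column adds 145 + 34 = 179 px.
(2286 + 34) / 179 = 12.96, so 12 columns fit.

12 columns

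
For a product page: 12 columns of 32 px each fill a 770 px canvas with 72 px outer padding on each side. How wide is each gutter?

Content width = 770 − 2·72 = 626 px.
12 columns take 12·32 = 384 px; remaining 242 splits into 11 gutters.
g = 242 / 11 = 22 px.

22 px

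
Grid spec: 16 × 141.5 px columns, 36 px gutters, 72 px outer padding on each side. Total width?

2948 px

Adding margins, columns and gutters: 144 + 2264 + 540 = 2948 px.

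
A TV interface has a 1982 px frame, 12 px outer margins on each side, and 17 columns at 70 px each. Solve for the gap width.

Inside the margins: 1982 − 24 = 1958 px.
17 columns take 17·70 = 1190 px; remaining 768 splits into 16 gaps.
g = 768 / 16 = 48 px.

48 px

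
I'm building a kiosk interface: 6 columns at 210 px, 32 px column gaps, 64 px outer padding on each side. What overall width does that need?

1548 px

Layout = 2·64 + 6·210 + 5·32 = 128 + 1260 + 160 = 1548 px.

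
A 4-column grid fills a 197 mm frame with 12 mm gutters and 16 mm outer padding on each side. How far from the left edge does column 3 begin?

Content = 197 − 2·16 = 165 mm.
4c + 3·12 = 165 → 4c = 129 → c = 32.25 mm.
Column 3 starts at margin + 2·(column + gutter) = 16 + 2·44.25 = 104.5 mm.

104.5 mm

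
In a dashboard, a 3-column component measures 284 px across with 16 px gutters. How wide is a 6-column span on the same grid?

3 columns + 2 gutters: 3c + 2·16 = 284.
3c = 284 − 32 = 252, so c = 84 px.
6-column span = 6·84 + 5·16 = 584 px.

584 px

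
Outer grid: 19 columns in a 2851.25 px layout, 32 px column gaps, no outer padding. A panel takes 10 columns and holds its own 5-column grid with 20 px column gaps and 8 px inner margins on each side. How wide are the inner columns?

277.9 px

2851.25 − 18·32 = 2275.25; ÷19 gives c = 119.75 px.
Span of 10: 10·119.75 + 9·32 = 1197.5 + 288 = 1485.5 px.
Inner content = 1485.5 − 2·8 = 1469.5 px.
Subtracting 4 column gaps of 20 leaves 1389.5 for 5 columns, so d = 277.9 px.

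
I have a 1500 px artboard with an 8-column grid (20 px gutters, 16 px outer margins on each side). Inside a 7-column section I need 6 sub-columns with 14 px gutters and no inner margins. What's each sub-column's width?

202 px

Inside the margins: 1500 − 32 = 1468 px.
8c + 7·20 = 1468 → 8c = 1328 → c = 166 px.
7-column span = 7·166 + 6·20 = 1282 px.
6d + 5·14 = 1282 → 6d = 1212 → d = 202 px.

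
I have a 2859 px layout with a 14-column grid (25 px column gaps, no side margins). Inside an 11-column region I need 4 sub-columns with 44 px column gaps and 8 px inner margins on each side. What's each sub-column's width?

523.25 px

14c + 13·25 = 2859 → 14c = 2534 → c = 181 px.
11 columns plus 10 column gaps: 1991 + 250 = 2241 px.
Inner content = 2241 − 2·8 = 2225 px.
2225 − 3·44 = 2093; ÷4 gives d = 523.25 px.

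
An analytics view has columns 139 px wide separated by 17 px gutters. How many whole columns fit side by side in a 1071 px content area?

6 columns

6 columns: 6·139 + 5·17 = 919 px ≤ 1071.
7 columns: 1075 px > 1071. So 6.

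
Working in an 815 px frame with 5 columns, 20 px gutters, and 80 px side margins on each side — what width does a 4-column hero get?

Subtract both margins: 815 − 2·80 = 655 px.
5c + 4·20 = 655 → 5c = 575 → c = 115 px.
Span of 4: 4·115 + 3·20 = 460 + 60 = 520 px.

520 px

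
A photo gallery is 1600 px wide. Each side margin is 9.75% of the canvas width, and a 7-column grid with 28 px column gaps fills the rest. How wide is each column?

Margins: 9.75% × 1600 = 156 px each, so content = 1600 − 312 = 1288 px.
Subtracting 6 column gaps of 28 leaves 1120 for 7 columns, so c = 160 px.

160 px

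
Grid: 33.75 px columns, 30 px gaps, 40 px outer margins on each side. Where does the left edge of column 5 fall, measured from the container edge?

295 px

Column 5 starts at margin + 4·(column + gutter) = 40 + 4·63.75 = 295 px.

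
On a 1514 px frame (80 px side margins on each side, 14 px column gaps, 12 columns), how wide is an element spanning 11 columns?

Content width = 1514 − 2·80 = 1354 px.
1354 − 11·14 = 1200; ÷12 gives c = 100 px.
11-column span = 11·100 + 10·14 = 1240 px.

1240 px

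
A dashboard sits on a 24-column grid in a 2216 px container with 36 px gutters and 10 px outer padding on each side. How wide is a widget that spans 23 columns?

2103 px

Take off 20 px of margins, leaving 2196 px.
24 columns + 23 gutters: 24c + 23·36 = 2196.
24c = 2196 − 828 = 1368, so c = 57 px.
23-column span = 23·57 + 22·36 = 2103 px.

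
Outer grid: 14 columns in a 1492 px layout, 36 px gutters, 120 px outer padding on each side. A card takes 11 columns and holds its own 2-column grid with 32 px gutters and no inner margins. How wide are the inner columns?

472 px

Outer content = 1492 − 2·120 = 1252 px.
1252 − 13·36 = 784; ÷14 gives c = 56 px.
11 columns plus 10 gutters: 616 + 360 = 976 px.
2 columns + 1 gutter: 2d + 1·32 = 976.
2d = 976 − 32 = 944, so d = 472 px.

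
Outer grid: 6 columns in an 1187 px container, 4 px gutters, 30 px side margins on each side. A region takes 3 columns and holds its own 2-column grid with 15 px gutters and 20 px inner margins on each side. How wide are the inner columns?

Outer content = 1187 − 2·30 = 1127 px.
6 columns + 5 gutters: 6c + 5·4 = 1127.
6c = 1127 − 20 = 1107, so c = 184.5 px.
Span of 3: 3·184.5 + 2·4 = 553.5 + 8 = 561.5 px.
Inner content = 561.5 − 2·20 = 521.5 px.
Subtracting 1 gutter of 15 leaves 506.5 for 2 columns, so d = 253.25 px.

253.25 px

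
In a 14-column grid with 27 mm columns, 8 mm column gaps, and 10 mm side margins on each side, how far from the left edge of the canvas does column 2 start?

Column 2 starts at margin + 1·(column + gutter) = 10 + 1·35 = 45 mm.

45 mm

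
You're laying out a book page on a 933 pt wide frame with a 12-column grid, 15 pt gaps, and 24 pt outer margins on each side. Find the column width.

60 pt

Content width = 933 − 2·24 = 885 pt.
Subtracting 11 gaps of 15 leaves 720 for 12 columns, so c = 60 pt.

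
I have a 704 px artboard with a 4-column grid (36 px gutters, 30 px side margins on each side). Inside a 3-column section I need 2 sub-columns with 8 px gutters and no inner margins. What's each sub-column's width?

Take off 60 px of margins, leaving 644 px.
4c + 3·36 = 644 → 4c = 536 → c = 134 px.
Span of 3: 3·134 + 2·36 = 402 + 72 = 474 px.
2d + 1·8 = 474 → 2d = 466 → d = 233 px.

233 px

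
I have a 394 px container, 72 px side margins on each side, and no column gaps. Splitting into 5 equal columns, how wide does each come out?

Inside the margins: 394 − 144 = 250 px.
With no column gaps, each column is 250/5 = 50 px.

50 px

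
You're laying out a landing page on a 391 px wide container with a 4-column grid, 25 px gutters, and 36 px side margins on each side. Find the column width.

61 px

Subtract both margins: 391 − 2·36 = 319 px.
Subtracting 3 gutters of 25 leaves 244 for 4 columns, so c = 61 px.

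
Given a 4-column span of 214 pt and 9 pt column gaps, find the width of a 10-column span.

548.5 pt

Subtracting 3 column gaps of 9 leaves 187 for 4 columns, so c = 46.75 pt.
Span of 10: 10·46.75 + 9·9 = 467.5 + 81 = 548.5 pt.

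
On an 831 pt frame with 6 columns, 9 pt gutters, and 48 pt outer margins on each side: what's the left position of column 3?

Subtract both margins: 831 − 2·48 = 735 pt.
6c + 5·9 = 735 → 6c = 690 → c = 115 pt.
Before column 3: the margin + 2 columns + 2 gutters.
Offset = 48 + 2·(115 + 9) = 48 + 248 = 296 pt.

296 pt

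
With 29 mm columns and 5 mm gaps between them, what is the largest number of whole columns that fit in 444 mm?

13 columns: 13·29 + 12·5 = 437 mm ≤ 444.
14 columns: 471 mm > 444. So 13.

13 columns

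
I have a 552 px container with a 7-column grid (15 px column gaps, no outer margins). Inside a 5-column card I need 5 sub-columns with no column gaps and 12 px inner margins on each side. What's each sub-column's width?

7c + 6·15 = 552 → 7c = 462 → c = 66 px.
5 columns plus 4 column gaps: 330 + 60 = 390 px.
Inner content = 390 − 2·12 = 366 px.
With no column gaps, each column is 366/5 = 73.2 px.

73.2 px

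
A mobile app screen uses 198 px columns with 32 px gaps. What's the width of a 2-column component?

Span of 2: 2·198 + 1·32 = 396 + 32 = 428 px.

428 px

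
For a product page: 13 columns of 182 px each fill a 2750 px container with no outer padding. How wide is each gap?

32 px

Columns use 2366 px, leaving 384 px across 12 gaps = 32 px each.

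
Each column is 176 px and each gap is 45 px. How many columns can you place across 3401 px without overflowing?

k columns need k·176 + (k−1)·45 = k·221 − 45.
k·221 − 45 ≤ 3401 → k ≤ 3446 / 221 ≈ 15.59, so k = 15.

15 columns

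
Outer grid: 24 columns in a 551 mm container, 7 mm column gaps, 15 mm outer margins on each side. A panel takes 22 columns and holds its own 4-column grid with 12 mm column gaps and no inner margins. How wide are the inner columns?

110.25 mm

Subtract both margins: 551 − 2·15 = 521 mm.
24 columns + 23 column gaps: 24c + 23·7 = 521.
24c = 521 − 161 = 360, so c = 15 mm.
Span of 22: 22·15 + 21·7 = 330 + 147 = 477 mm.
Subtracting 3 column gaps of 12 leaves 441 for 4 columns, so d = 110.25 mm.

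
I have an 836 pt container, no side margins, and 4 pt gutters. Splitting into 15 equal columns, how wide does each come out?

52 pt

15 columns + 14 gutters: 15c + 14·4 = 836.
15c = 836 − 56 = 780, so c = 52 pt.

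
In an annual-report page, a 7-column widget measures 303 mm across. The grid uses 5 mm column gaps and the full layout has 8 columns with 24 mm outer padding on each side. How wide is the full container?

395 mm

7c + 6·5 = 303 → 7c = 273 → c = 39 mm.
Total width: 2·24 + 8·39 + 7·5 = 395 mm.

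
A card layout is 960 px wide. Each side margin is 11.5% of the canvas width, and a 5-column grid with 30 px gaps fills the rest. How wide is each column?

960 × (1 − 2·11.5%) = 960 × 77% = 739.2 px for the columns.
5 columns + 4 gaps: 5c + 4·30 = 739.2.
5c = 739.2 − 120 = 619.2, so c = 123.84 px.

123.84 px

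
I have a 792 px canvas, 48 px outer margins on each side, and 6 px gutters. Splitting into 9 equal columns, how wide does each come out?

Subtract both margins: 792 − 2·48 = 696 px.
Subtracting 8 gutters of 6 leaves 648 for 9 columns, so c = 72 px.

72 px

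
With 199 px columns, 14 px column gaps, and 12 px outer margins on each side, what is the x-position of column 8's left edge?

Before column 8: the margin + 7 columns + 7 column gaps.
Offset = 12 + 7·(199 + 14) = 12 + 1491 = 1503 px.

1503 px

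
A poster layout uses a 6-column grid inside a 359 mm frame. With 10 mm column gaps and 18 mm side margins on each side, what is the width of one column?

45.5 mm

Take off 36 mm of margins, leaving 323 mm.
6c + 5·10 = 323 → 6c = 273 → c = 45.5 mm.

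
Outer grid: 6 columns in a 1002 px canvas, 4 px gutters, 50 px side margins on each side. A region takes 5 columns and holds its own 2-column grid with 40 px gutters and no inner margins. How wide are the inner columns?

355.5 px

Take off 100 px of margins, leaving 902 px.
6c + 5·4 = 902 → 6c = 882 → c = 147 px.
5 columns plus 4 gutters: 735 + 16 = 751 px.
2 columns + 1 gutter: 2d + 1·40 = 751.
2d = 751 − 40 = 711, so d = 355.5 px.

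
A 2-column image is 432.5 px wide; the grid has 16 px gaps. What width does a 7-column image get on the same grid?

2c + 1·16 = 432.5 → 2c = 416.5 → c = 208.25 px.
7 columns plus 6 gaps: 1457.75 + 96 = 1553.75 px.

1553.75 px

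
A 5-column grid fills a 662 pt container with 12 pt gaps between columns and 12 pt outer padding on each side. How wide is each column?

Content width = 662 − 2·12 = 638 pt.
Subtracting 4 gaps of 12 leaves 590 for 5 columns, so c = 118 pt.

118 pt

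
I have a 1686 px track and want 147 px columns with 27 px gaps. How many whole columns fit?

9 columns: 9·147 + 8·27 = 1539 px ≤ 1686.
10 columns: 1713 px > 1686. So 9.

9 columns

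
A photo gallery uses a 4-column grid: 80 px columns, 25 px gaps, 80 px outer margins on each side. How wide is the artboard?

555 px

Total width: 2·80 + 4·80 + 3·25 = 555 px.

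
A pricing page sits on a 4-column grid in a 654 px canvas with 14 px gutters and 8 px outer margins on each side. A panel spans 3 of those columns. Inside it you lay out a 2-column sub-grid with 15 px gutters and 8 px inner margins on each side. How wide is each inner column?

Outer content = 654 − 2·8 = 638 px.
4c + 3·14 = 638 → 4c = 596 → c = 149 px.
3-column span = 3·149 + 2·14 = 475 px.
Inner content = 475 − 2·8 = 459 px.
Subtracting 1 gutter of 15 leaves 444 for 2 columns, so d = 222 px.

222 px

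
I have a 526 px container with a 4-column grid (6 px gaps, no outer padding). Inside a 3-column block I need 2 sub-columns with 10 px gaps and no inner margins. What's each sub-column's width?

191.5 px

4c + 3·6 = 526 → 4c = 508 → c = 127 px.
3 columns plus 2 gaps: 381 + 12 = 393 px.
Subtracting 1 gap of 10 leaves 383 for 2 columns, so d = 191.5 px.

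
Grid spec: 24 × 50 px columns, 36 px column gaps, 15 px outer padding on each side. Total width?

2058 px

Total width: 2·15 + 24·50 + 23·36 = 2058 px.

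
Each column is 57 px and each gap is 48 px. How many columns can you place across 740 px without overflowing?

7 columns

Each extra column adds 57 + 48 = 105 px.
(740 + 48) / 105 = 7.50, so 7 columns fit.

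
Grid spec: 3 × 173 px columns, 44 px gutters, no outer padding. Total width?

607 px

Total width: 3·173 + 2·44 = 607 px.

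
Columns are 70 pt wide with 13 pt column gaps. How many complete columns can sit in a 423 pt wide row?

k columns need k·70 + (k−1)·13 = k·83 − 13.
k·83 − 13 ≤ 423 → k ≤ 436 / 83 ≈ 5.25, so k = 5.

5 columns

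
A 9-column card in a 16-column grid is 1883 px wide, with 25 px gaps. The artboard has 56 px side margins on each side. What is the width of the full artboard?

3479 px

Subtracting 8 gaps of 25 leaves 1683 for 9 columns, so c = 187 px.
Total width: 2·56 + 16·187 + 15·25 = 3479 px.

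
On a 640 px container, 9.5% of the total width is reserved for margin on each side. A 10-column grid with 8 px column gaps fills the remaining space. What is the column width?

44.64 px

640 × (1 − 2·9.5%) = 640 × 81% = 518.4 px for the columns.
10 columns + 9 column gaps: 10c + 9·8 = 518.4.
10c = 518.4 − 72 = 446.4, so c = 44.64 px.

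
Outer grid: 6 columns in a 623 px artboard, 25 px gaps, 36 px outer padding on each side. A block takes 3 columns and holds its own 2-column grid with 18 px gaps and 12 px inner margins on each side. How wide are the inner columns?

Take off 72 px of margins, leaving 551 px.
6c + 5·25 = 551 → 6c = 426 → c = 71 px.
Span of 3: 3·71 + 2·25 = 213 + 50 = 263 px.
Inner content = 263 − 2·12 = 239 px.
239 − 1·18 = 221; ÷2 gives d = 110.5 px.

110.5 px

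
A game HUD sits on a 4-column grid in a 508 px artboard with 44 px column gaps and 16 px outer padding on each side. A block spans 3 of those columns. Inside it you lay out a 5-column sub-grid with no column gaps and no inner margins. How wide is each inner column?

69.2 px

Take off 32 px of margins, leaving 476 px.
476 − 3·44 = 344; ÷4 gives c = 86 px.
Span of 3: 3·86 + 2·44 = 258 + 88 = 346 px.
346 / 5 = 69.2 px per column.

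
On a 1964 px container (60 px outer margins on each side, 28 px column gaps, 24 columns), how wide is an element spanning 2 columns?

Subtract both margins: 1964 − 2·60 = 1844 px.
Subtracting 23 column gaps of 28 leaves 1200 for 24 columns, so c = 50 px.
2 columns plus 1 column gap: 100 + 28 = 128 px.

128 px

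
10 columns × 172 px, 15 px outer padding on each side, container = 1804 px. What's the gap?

Content width = 1804 − 2·15 = 1774 px.
Columns use 1720 px, leaving 54 px across 9 gaps = 6 px each.

6 px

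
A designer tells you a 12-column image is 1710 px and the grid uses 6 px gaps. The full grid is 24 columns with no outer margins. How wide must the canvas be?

1710 − 11·6 = 1644; ÷12 gives c = 137 px.
Canvas = 24·137 + 23·6 = 3288 + 138 = 3426 px.

3426 px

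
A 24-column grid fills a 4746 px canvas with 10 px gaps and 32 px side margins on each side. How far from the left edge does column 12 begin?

2182.5 px

Content = 4746 − 2·32 = 4682 px.
Subtracting 23 gaps of 10 leaves 4452 for 24 columns, so c = 185.5 px.
Each column+gutter stride is 195.5 px; 11 of them past the 32 px margin is 32 + 2150.5 = 2182.5 px.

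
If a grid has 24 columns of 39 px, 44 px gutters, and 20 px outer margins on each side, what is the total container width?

Adding margins, columns and gutters: 40 + 936 + 1012 = 1988 px.

1988 px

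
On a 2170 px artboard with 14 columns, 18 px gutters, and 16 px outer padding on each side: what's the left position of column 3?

Take off 32 px of margins, leaving 2138 px.
14c + 13·18 = 2138 → 14c = 1904 → c = 136 px.
Column 3 starts at margin + 2·(column + gutter) = 16 + 2·154 = 324 px.

324 px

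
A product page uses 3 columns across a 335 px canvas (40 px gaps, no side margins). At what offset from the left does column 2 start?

335 − 2·40 = 255; ÷3 gives c = 85 px.
Before column 2: 1 column + 1 gap.
Offset = 1·(85 + 40) = 1·125 = 125 px.

125 px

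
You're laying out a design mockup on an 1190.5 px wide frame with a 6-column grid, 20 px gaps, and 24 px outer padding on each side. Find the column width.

Content width = 1190.5 − 2·24 = 1142.5 px.
1142.5 − 5·20 = 1042.5; ÷6 gives c = 173.75 px.

173.75 px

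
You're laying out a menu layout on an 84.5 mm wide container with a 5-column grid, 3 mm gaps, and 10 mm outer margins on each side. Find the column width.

Subtract both margins: 84.5 − 2·10 = 64.5 mm.
5c + 4·3 = 64.5 → 5c = 52.5 → c = 10.5 mm.

10.5 mm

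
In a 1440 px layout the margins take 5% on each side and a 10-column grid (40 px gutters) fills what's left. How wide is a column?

Each margin = 5% of 1440 = 72 px; content = 1440 − 2·72 = 1296 px.
10c + 9·40 = 1296 → 10c = 936 → c = 93.6 px.

93.6 px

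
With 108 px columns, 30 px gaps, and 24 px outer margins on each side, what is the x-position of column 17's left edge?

2232 px

Before column 17: the margin + 16 columns + 16 gaps.
Offset = 24 + 16·(108 + 30) = 24 + 2208 = 2232 px.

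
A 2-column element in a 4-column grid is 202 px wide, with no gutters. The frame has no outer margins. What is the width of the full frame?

404 px

2c = 202 → c = 101 px.
Summing: 404 = 404 px.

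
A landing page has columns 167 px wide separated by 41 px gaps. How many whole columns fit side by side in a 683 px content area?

3 columns

3 columns: 3·167 + 2·41 = 583 px ≤ 683.
4 columns: 791 px > 683. So 3.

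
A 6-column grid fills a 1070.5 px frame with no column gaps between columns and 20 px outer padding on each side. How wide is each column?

171.75 px

Subtract both margins: 1070.5 − 2·20 = 1030.5 px.
6c = 1030.5 → c = 171.75 px.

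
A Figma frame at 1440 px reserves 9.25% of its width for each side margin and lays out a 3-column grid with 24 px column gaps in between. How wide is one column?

Margins: 9.25% × 1440 = 133.2 px each, so content = 1440 − 266.4 = 1173.6 px.
3c + 2·24 = 1173.6 → 3c = 1125.6 → c = 375.2 px.

375.2 px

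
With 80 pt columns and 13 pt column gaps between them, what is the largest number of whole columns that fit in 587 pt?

k columns need k·80 + (k−1)·13 = k·93 − 13.
k·93 − 13 ≤ 587 → k ≤ 600 / 93 ≈ 6.45, so k = 6.

6 columns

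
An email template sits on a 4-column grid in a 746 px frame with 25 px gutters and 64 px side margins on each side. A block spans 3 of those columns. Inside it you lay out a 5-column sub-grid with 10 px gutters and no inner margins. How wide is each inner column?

83.45 px

Subtract both margins: 746 − 2·64 = 618 px.
Subtracting 3 gutters of 25 leaves 543 for 4 columns, so c = 135.75 px.
3 columns plus 2 gutters: 407.25 + 50 = 457.25 px.
457.25 − 4·10 = 417.25; ÷5 gives d = 83.45 px.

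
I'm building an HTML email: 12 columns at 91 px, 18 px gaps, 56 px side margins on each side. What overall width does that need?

Adding margins, columns and gutters: 112 + 1092 + 198 = 1402 px.

1402 px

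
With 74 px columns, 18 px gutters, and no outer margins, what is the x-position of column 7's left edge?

552 px

No margin, so column 7 starts at 6·(column + gutter) = 6·92 = 552 px.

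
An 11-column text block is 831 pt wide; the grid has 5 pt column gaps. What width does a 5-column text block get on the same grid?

11c + 10·5 = 831 → 11c = 781 → c = 71 pt.
5-column span = 5·71 + 4·5 = 375 pt.

375 pt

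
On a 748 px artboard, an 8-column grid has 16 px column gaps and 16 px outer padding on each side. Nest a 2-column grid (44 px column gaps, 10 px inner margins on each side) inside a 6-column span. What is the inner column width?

Take off 32 px of margins, leaving 716 px.
8 columns + 7 column gaps: 8c + 7·16 = 716.
8c = 716 − 112 = 604, so c = 75.5 px.
6-column span = 6·75.5 + 5·16 = 533 px.
Inner content = 533 − 2·10 = 513 px.
513 − 1·44 = 469; ÷2 gives d = 234.5 px.

234.5 px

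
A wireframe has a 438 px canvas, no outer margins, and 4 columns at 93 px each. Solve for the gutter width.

4·93 + 3g = 438 → 3g = 66 → g = 22 px.

22 px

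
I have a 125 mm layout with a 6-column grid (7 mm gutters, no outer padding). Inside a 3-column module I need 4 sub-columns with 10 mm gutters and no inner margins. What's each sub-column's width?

6 columns + 5 gutters: 6c + 5·7 = 125.
6c = 125 − 35 = 90, so c = 15 mm.
3-column span = 3·15 + 2·7 = 59 mm.
4 columns + 3 gutters: 4d + 3·10 = 59.
4d = 59 − 30 = 29, so d = 7.25 mm.

7.25 mm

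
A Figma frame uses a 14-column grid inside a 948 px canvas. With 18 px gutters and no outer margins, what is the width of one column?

51 px

948 − 13·18 = 714; ÷14 gives c = 51 px.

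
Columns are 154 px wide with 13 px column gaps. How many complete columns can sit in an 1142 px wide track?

k columns need k·154 + (k−1)·13 = k·167 − 13.
k·167 − 13 ≤ 1142 → k ≤ 1155 / 167 ≈ 6.92, so k = 6.

6 columns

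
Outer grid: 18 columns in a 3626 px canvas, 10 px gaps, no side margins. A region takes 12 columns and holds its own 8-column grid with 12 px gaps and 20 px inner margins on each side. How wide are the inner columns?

18c + 17·10 = 3626 → 18c = 3456 → c = 192 px.
Span of 12: 12·192 + 11·10 = 2304 + 110 = 2414 px.
Inner content = 2414 − 2·20 = 2374 px.
8d + 7·12 = 2374 → 8d = 2290 → d = 286.25 px.

286.25 px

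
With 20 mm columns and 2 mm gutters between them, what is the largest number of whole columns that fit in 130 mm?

6 columns

k columns need k·20 + (k−1)·2 = k·22 − 2.
k·22 − 2 ≤ 130 → k ≤ 132 / 22 ≈ 6.00, so k = 6.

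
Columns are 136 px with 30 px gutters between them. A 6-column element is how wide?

6 columns plus 5 gutters: 816 + 150 = 966 px.

966 px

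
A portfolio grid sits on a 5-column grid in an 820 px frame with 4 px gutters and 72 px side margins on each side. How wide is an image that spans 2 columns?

Content width = 820 − 2·72 = 676 px.
676 − 4·4 = 660; ÷5 gives c = 132 px.
2 columns plus 1 gutter: 264 + 4 = 268 px.

268 px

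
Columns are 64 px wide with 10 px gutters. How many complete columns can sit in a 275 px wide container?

k columns need k·64 + (k−1)·10 = k·74 − 10.
k·74 − 10 ≤ 275 → k ≤ 285 / 74 ≈ 3.85, so k = 3.

3 columns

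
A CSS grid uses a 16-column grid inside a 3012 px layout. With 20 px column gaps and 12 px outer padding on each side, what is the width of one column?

168 px

Take off 24 px of margins, leaving 2988 px.
Subtracting 15 column gaps of 20 leaves 2688 for 16 columns, so c = 168 px.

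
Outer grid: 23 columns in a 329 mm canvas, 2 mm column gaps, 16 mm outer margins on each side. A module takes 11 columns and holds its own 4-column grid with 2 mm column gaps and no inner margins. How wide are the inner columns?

33.75 mm

Subtract both margins: 329 − 2·16 = 297 mm.
297 − 22·2 = 253; ÷23 gives c = 11 mm.
11-column span = 11·11 + 10·2 = 141 mm.
4d + 3·2 = 141 → 4d = 135 → d = 33.75 mm.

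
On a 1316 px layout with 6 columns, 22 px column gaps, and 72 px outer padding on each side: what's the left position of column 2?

271 px

Content = 1316 − 2·72 = 1172 px.
Subtracting 5 column gaps of 22 leaves 1062 for 6 columns, so c = 177 px.
Column 2 starts at margin + 1·(column + gutter) = 72 + 1·199 = 271 px.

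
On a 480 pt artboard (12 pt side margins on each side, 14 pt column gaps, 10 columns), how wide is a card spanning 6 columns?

268 pt

Take off 24 pt of margins, leaving 456 pt.
456 − 9·14 = 330; ÷10 gives c = 33 pt.
6-column span = 6·33 + 5·14 = 268 pt.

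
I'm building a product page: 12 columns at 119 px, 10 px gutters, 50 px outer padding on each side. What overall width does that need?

1638 px

Adding margins, columns and gutters: 100 + 1428 + 110 = 1638 px.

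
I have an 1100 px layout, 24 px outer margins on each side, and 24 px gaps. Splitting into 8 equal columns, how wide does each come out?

110.5 px

Inside the margins: 1100 − 48 = 1052 px.
8 columns + 7 gaps: 8c + 7·24 = 1052.
8c = 1052 − 168 = 884, so c = 110.5 px.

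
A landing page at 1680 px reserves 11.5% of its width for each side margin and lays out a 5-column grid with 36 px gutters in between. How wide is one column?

1680 × (1 − 2·11.5%) = 1680 × 77% = 1293.6 px for the columns.
Subtracting 4 gutters of 36 leaves 1149.6 for 5 columns, so c = 229.92 px.

229.92 px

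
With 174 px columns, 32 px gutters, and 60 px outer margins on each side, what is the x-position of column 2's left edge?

Before column 2: the margin + 1 column + 1 gutter.
Offset = 60 + 1·(174 + 32) = 60 + 206 = 266 px.

266 px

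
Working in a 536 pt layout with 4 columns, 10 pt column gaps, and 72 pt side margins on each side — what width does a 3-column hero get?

291.5 pt

Inside the margins: 536 − 144 = 392 pt.
4 columns + 3 column gaps: 4c + 3·10 = 392.
4c = 392 − 30 = 362, so c = 90.5 pt.
Span of 3: 3·90.5 + 2·10 = 271.5 + 20 = 291.5 pt.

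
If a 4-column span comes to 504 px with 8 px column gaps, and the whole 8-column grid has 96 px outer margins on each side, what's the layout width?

1208 px

Subtracting 3 column gaps of 8 leaves 480 for 4 columns, so c = 120 px.
Adding margins, columns and gutters: 192 + 960 + 56 = 1208 px.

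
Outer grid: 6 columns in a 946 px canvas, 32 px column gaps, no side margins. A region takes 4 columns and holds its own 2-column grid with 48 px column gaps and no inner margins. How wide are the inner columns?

286 px

6 columns + 5 column gaps: 6c + 5·32 = 946.
6c = 946 − 160 = 786, so c = 131 px.
Span of 4: 4·131 + 3·32 = 524 + 96 = 620 px.
Subtracting 1 column gap of 48 leaves 572 for 2 columns, so d = 286 px.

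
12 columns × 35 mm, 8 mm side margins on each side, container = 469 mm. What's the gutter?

3 mm

Content width = 469 − 2·8 = 453 mm.
Columns use 420 mm, leaving 33 mm across 11 gutters = 3 mm each.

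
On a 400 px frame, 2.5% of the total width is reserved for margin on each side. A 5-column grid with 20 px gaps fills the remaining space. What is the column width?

60 px

400 × (1 − 2·2.5%) = 400 × 95% = 380 px for the columns.
5 columns + 4 gaps: 5c + 4·20 = 380.
5c = 380 − 80 = 300, so c = 60 px.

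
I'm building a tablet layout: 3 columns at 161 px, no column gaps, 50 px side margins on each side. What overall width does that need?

Frame = 2·50 + 3·161 = 100 + 483 = 583 px.

583 px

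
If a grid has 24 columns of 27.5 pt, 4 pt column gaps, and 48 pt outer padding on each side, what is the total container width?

848 pt

Adding margins, columns and gutters: 96 + 660 + 92 = 848 pt.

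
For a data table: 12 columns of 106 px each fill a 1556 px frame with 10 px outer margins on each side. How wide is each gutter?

Take off 20 px of margins, leaving 1536 px.
12·106 + 11g = 1536 → 11g = 264 → g = 24 px.

24 px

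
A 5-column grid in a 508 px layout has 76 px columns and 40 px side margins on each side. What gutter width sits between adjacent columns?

12 px

Take off 80 px of margins, leaving 428 px.
Columns use 380 px, leaving 48 px across 4 gutters = 12 px each.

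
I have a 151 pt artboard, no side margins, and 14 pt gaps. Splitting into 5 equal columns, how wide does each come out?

19 pt

151 − 4·14 = 95; ÷5 gives c = 19 pt.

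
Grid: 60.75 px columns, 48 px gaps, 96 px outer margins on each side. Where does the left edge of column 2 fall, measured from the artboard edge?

204.75 px

Each column+gutter stride is 108.75 px; 1 of them past the 96 px margin is 96 + 108.75 = 204.75 px.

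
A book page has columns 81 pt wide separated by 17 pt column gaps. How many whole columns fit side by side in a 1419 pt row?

Each extra column adds 81 + 17 = 98 pt.
(1419 + 17) / 98 = 14.65, so 14 columns fit.

14 columns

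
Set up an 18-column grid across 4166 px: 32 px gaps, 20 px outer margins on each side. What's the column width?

Take off 40 px of margins, leaving 4126 px.
4126 − 17·32 = 3582; ÷18 gives c = 199 px.

199 px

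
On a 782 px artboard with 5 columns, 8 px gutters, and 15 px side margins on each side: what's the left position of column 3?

319 px

Subtract both margins: 782 − 2·15 = 752 px.
Subtracting 4 gutters of 8 leaves 720 for 5 columns, so c = 144 px.
Before column 3: the margin + 2 columns + 2 gutters.
Offset = 15 + 2·(144 + 8) = 15 + 304 = 319 px.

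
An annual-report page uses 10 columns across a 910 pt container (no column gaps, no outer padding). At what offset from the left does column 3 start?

910 / 10 = 91 pt per column.
Each column+gutter stride is 91 pt; with no margin, 2 of them is 182 pt.

182 pt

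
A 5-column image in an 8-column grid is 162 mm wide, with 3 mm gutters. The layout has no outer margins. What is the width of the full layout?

Subtracting 4 gutters of 3 leaves 150 for 5 columns, so c = 30 mm.
Total width: 8·30 + 7·3 = 261 mm.

261 mm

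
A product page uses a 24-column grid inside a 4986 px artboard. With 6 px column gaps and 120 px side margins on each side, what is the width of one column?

192 px

Subtract both margins: 4986 − 2·120 = 4746 px.
Subtracting 23 column gaps of 6 leaves 4608 for 24 columns, so c = 192 px.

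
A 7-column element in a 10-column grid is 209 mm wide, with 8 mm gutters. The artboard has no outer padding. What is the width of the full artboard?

7c + 6·8 = 209 → 7c = 161 → c = 23 mm.
Artboard = 10·23 + 9·8 = 230 + 72 = 302 mm.

302 mm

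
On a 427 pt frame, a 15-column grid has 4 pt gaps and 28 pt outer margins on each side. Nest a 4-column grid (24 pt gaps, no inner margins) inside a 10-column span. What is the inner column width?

43.5 pt

Outer content = 427 − 2·28 = 371 pt.
15 columns + 14 gaps: 15c + 14·4 = 371.
15c = 371 − 56 = 315, so c = 21 pt.
10 columns plus 9 gaps: 210 + 36 = 246 pt.
4d + 3·24 = 246 → 4d = 174 → d = 43.5 pt.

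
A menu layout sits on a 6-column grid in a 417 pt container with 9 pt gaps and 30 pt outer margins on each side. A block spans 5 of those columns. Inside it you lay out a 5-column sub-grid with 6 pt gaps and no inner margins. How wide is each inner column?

54.4 pt

Outer content = 417 − 2·30 = 357 pt.
6 columns + 5 gaps: 6c + 5·9 = 357.
6c = 357 − 45 = 312, so c = 52 pt.
Span of 5: 5·52 + 4·9 = 260 + 36 = 296 pt.
296 − 4·6 = 272; ÷5 gives d = 54.4 pt.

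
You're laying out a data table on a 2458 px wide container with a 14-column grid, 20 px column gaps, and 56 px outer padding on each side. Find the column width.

Subtract both margins: 2458 − 2·56 = 2346 px.
14c + 13·20 = 2346 → 14c = 2086 → c = 149 px.

149 px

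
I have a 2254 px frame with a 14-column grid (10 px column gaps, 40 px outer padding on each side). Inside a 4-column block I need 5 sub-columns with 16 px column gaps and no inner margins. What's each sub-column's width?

110 px

Subtract both margins: 2254 − 2·40 = 2174 px.
14c + 13·10 = 2174 → 14c = 2044 → c = 146 px.
4 columns plus 3 column gaps: 584 + 30 = 614 px.
5 columns + 4 column gaps: 5d + 4·16 = 614.
5d = 614 − 64 = 550, so d = 110 px.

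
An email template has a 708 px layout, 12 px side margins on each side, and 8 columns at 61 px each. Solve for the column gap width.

Subtract both margins: 708 − 2·12 = 684 px.
8 columns take 8·61 = 488 px; remaining 196 splits into 7 column gaps.
g = 196 / 7 = 28 px.

28 px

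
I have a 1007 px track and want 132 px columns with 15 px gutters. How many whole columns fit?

6 columns

6 columns: 6·132 + 5·15 = 867 px ≤ 1007.
7 columns: 1014 px > 1007. So 6.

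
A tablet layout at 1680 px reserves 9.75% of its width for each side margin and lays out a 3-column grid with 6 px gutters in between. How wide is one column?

Margins: 9.75% × 1680 = 163.8 px each, so content = 1680 − 327.6 = 1352.4 px.
Subtracting 2 gutters of 6 leaves 1340.4 for 3 columns, so c = 446.8 px.

446.8 px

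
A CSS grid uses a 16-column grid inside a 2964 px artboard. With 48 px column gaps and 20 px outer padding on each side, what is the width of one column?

137.75 px

Subtract both margins: 2964 − 2·20 = 2924 px.
16c + 15·48 = 2924 → 16c = 2204 → c = 137.75 px.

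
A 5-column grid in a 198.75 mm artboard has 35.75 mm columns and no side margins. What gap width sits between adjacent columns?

5 mm

5 columns take 5·35.75 = 178.75 mm; remaining 20 splits into 4 gaps.
g = 20 / 4 = 5 mm.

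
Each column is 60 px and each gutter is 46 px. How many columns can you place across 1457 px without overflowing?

14 columns

14 columns: 14·60 + 13·46 = 1438 px ≤ 1457.
15 columns: 1544 px > 1457. So 14.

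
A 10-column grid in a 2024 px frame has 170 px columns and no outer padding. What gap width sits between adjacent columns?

10·170 + 9g = 2024 → 9g = 324 → g = 36 px.

36 px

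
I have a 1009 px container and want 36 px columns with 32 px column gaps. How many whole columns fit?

15 columns

k columns need k·36 + (k−1)·32 = k·68 − 32.
k·68 − 32 ≤ 1009 → k ≤ 1041 / 68 ≈ 15.31, so k = 15.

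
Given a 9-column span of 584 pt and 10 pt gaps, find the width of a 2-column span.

122 pt

9c + 8·10 = 584 → 9c = 504 → c = 56 pt.
2 columns plus 1 gap: 112 + 10 = 122 pt.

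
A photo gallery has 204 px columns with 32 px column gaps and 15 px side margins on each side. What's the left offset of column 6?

1195 px

Each column+gutter stride is 236 px; 5 of them past the 15 px margin is 15 + 1180 = 1195 px.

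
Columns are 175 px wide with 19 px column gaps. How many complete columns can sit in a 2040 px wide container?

10 columns

k columns need k·175 + (k−1)·19 = k·194 − 19.
k·194 − 19 ≤ 2040 → k ≤ 2059 / 194 ≈ 10.61, so k = 10.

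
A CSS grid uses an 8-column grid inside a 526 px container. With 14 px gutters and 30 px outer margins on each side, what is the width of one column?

Take off 60 px of margins, leaving 466 px.
8c + 7·14 = 466 → 8c = 368 → c = 46 px.

46 px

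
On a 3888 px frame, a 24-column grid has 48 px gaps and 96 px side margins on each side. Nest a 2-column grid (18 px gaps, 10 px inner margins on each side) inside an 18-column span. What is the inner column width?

Inside the margins: 3888 − 192 = 3696 px.
3696 − 23·48 = 2592; ÷24 gives c = 108 px.
Span of 18: 18·108 + 17·48 = 1944 + 816 = 2760 px.
Inner content = 2760 − 2·10 = 2740 px.
2740 − 1·18 = 2722; ÷2 gives d = 1361 px.

1361 px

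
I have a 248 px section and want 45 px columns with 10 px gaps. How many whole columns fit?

k columns need k·45 + (k−1)·10 = k·55 − 10.
k·55 − 10 ≤ 248 → k ≤ 258 / 55 ≈ 4.69, so k = 4.

4 columns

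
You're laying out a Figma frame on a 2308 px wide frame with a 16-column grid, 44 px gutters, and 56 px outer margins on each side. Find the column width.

96 px

Subtract both margins: 2308 − 2·56 = 2196 px.
Subtracting 15 gutters of 44 leaves 1536 for 16 columns, so c = 96 px.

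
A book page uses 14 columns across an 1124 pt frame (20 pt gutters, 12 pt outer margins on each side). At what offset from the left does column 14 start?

1052 pt

Content = 1124 − 2·12 = 1100 pt.
1100 − 13·20 = 840; ÷14 gives c = 60 pt.
Before column 14: the margin + 13 columns + 13 gutters.
Offset = 12 + 13·(60 + 20) = 12 + 1040 = 1052 pt.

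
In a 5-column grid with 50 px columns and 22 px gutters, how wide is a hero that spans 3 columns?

3 columns plus 2 gutters: 150 + 44 = 194 px.

194 px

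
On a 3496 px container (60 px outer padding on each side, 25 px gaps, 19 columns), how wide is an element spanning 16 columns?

Take off 120 px of margins, leaving 3376 px.
19 columns + 18 gaps: 19c + 18·25 = 3376.
19c = 3376 − 450 = 2926, so c = 154 px.
16-column span = 16·154 + 15·25 = 2839 px.

2839 px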